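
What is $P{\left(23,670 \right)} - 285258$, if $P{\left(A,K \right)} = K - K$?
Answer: $-285258$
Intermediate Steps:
$P{\left(A,K \right)} = 0$
$P{\left(23,670 \right)} - 285258 = 0 - 285258 = -285258$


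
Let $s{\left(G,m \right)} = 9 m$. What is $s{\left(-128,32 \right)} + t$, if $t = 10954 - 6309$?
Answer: $4933$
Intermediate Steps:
$t = 4645$
$s{\left(-128,32 \right)} + t = 9 \cdot 32 + 4645 = 288 + 4645 = 4933$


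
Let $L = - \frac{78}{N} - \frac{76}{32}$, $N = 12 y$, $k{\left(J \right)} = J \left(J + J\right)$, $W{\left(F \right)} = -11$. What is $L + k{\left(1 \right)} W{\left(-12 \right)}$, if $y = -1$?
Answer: $- \frac{143}{8} \approx -17.875$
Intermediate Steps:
$k{\left(J \right)} = 2 J^{2}$ ($k{\left(J \right)} = J 2 J = 2 J^{2}$)
$N = -12$ ($N = 12 \left(-1\right) = -12$)
$L = \frac{33}{8}$ ($L = - \frac{78}{-12} - \frac{76}{32} = \left(-78\right) \left(- \frac{1}{12}\right) - \frac{19}{8} = \frac{13}{2} - \frac{19}{8} = \frac{33}{8} \approx 4.125$)
$L + k{\left(1 \right)} W{\left(-12 \right)} = \frac{33}{8} + 2 \cdot 1^{2} \left(-11\right) = \frac{33}{8} + 2 \cdot 1 \left(-11\right) = \frac{33}{8} + 2 \left(-11\right) = \frac{33}{8} - 22 = - \frac{143}{8}$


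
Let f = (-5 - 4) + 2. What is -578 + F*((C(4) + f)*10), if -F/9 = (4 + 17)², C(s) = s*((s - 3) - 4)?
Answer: 753532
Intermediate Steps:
C(s) = s*(-7 + s) (C(s) = s*((-3 + s) - 4) = s*(-7 + s))
f = -7 (f = -9 + 2 = -7)
F = -3969 (F = -9*(4 + 17)² = -9*21² = -9*441 = -3969)
-578 + F*((C(4) + f)*10) = -578 - 3969*(4*(-7 + 4) - 7)*10 = -578 - 3969*(4*(-3) - 7)*10 = -578 - 3969*(-12 - 7)*10 = -578 - (-75411)*10 = -578 - 3969*(-190) = -578 + 754110 = 753532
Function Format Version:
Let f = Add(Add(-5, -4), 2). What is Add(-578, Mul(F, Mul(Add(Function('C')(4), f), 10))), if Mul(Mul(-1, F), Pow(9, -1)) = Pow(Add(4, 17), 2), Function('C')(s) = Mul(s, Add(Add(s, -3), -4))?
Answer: 753532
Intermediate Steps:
Function('C')(s) = Mul(s, Add(-7, s)) (Function('C')(s) = Mul(s, Add(Add(-3, s), -4)) = Mul(s, Add(-7, s)))
f = -7 (f = Add(-9, 2) = -7)
F = -3969 (F = Mul(-9, Pow(Add(4, 17), 2)) = Mul(-9, Pow(21, 2)) = Mul(-9, 441) = -3969)
Add(-578, Mul(F, Mul(Add(Function('C')(4), f), 10))) = Add(-578, Mul(-3969, Mul(Add(Mul(4, Add(-7, 4)), -7), 10))) = Add(-578, Mul(-3969, Mul(Add(Mul(4, -3), -7), 10))) = Add(-578, Mul(-3969, Mul(Add(-12, -7), 10))) = Add(-578, Mul(-3969, Mul(-19, 10))) = Add(-578, Mul(-3969, -190)) = Add(-578, 754110) = 753532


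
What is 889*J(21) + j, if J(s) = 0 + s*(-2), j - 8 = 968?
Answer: -36362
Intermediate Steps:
j = 976 (j = 8 + 968 = 976)
J(s) = -2*s (J(s) = 0 - 2*s = -2*s)
889*J(21) + j = 889*(-2*21) + 976 = 889*(-42) + 976 = -37338 + 976 = -36362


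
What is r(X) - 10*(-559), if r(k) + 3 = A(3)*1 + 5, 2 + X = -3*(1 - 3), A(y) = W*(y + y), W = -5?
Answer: 5562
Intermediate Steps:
A(y) = -10*y (A(y) = -5*(y + y) = -10*y)
X = 4 (X = -2 - 3*(1 - 3) = -2 - 3*(-2) = -2 + 6 = 4)
r(k) = -28 (r(k) = -3 + (-10*3*1 + 5) = -3 + (-30*1 + 5) = -3 + (-30 + 5) = -3 - 25 = -28)
r(X) - 10*(-559) = -28 - 10*(-559) = -28 - 1*(-5590) = -28 + 5590 = 5562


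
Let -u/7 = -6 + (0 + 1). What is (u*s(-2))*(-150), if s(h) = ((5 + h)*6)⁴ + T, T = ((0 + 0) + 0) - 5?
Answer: -551097750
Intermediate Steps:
T = -5 (T = (0 + 0) - 5 = 0 - 5 = -5)
s(h) = -5 + (30 + 6*h)⁴ (s(h) = ((5 + h)*6)⁴ - 5 = (30 + 6*h)⁴ - 5 = -5 + (30 + 6*h)⁴)
u = 35 (u = -7*(-6 + (0 + 1)) = -7*(-6 + 1) = -7*(-5) = 35)
(u*s(-2))*(-150) = (35*(-5 + 1296*(5 - 2)⁴))*(-150) = (35*(-5 + 1296*3⁴))*(-150) = (35*(-5 + 1296*81))*(-150) = (35*(-5 + 104976))*(-150) = (35*104971)*(-150) = 3673985*(-150) = -551097750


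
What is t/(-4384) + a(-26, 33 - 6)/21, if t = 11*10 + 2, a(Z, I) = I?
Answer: 2417/1918 ≈ 1.2602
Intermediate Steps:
t = 112 (t = 110 + 2 = 112)
t/(-4384) + a(-26, 33 - 6)/21 = 112/(-4384) + (33 - 6)/21 = 112*(-1/4384) + 27*(1/21) = -7/274 + 9/7 = 2417/1918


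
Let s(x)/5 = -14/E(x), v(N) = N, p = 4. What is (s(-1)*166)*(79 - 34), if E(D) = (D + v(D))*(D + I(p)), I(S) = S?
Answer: 87150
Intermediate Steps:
E(D) = 2*D*(4 + D) (E(D) = (D + D)*(D + 4) = (2*D)*(4 + D) = 2*D*(4 + D))
s(x) = -35/(x*(4 + x)) (s(x) = 5*(-14*1/(2*x*(4 + x))) = 5*(-7/(x*(4 + x))) = -35/(x*(4 + x)))
(s(-1)*166)*(79 - 34) = (-35/(-1*(4 - 1))*166)*(79 - 34) = (-35*(-1)/3*166)*45 = (-35*(-1)*1/3*166)*45 = ((35/3)*166)*45 = (5810/3)*45 = 87150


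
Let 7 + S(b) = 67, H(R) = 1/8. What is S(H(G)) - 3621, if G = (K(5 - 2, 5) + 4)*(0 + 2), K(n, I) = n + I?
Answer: -3561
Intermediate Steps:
K(n, I) = I + n
G = 24 (G = ((5 + (5 - 2)) + 4)*(0 + 2) = ((5 + 3) + 4)*2 = (8 + 4)*2 = 12*2 = 24)
H(R) = ⅛
S(b) = 60 (S(b) = -7 + 67 = 60)
S(H(G)) - 3621 = 60 - 3621 = -3561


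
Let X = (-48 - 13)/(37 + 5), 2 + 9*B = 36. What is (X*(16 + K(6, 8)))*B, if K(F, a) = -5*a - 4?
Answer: 4148/27 ≈ 153.63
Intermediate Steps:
B = 34/9 (B = -2/9 + (1/9)*36 = -2/9 + 4 = 34/9 ≈ 3.7778)
K(F, a) = -4 - 5*a
X = -61/42 ≈ -1.4524
(X*(16 + K(6, 8)))*B = -61*(16 + (-4 - 5*8))/42*(34/9) = -61*(16 + (-4 - 40))/42*(34/9) = -61*(16 - 44)/42*(34/9) = -61/42*(-28)*(34/9) = (122/3)*(34/9) = 4148/27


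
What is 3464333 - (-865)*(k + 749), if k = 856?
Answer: 4852658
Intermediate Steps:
3464333 - (-865)*(k + 749) = 3464333 - (-865)*(856 + 749) = 3464333 - (-865)*1605 = 3464333 - 1*(-1388325) = 3464333 + 1388325 = 4852658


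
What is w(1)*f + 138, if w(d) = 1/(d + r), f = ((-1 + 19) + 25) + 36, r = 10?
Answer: 1597/11 ≈ 145.18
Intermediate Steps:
f = 79 (f = (18 + 25) + 36 = 43 + 36 = 79)
w(d) = 1/(10 + d) (w(d) = 1/(d + 10) = 1/(10 + d))
w(1)*f + 138 = 79/(10 + 1) + 138 = 79/11 + 138 = 1597/11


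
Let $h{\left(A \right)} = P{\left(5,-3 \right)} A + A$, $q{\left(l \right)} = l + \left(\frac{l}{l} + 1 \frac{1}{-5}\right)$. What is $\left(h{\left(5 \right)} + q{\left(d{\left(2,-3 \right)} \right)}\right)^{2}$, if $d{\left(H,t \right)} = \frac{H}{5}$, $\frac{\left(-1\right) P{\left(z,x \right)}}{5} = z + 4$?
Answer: $\frac{1196836}{25} \approx 47873.0$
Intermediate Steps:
$P{\left(z,x \right)} = -20 - 5 z$ ($P{\left(z,x \right)} = - 5 \left(z + 4\right) = - 5 \left(4 + z\right) = -20 - 5 z$)
$d{\left(H,t \right)} = \frac{H}{5}$ ($d{\left(H,t \right)} = H \frac{1}{5} = \frac{H}{5}$)
$q{\left(l \right)} = \frac{4}{5} + l$ ($q{\left(l \right)} = l + \left(1 + 1 \left(- \frac{1}{5}\right)\right) = l + \left(1 - \frac{1}{5}\right) = l + \frac{4}{5} = \frac{4}{5} + l$)
$h{\left(A \right)} = - 44 A$ ($h{\left(A \right)} = \left(-20 - 25\right) A + A = - 45 A + A = - 44 A$)
$\left(h{\left(5 \right)} + q{\left(d{\left(2,-3 \right)} \right)}\right)^{2} = \left(\left(-44\right) 5 + \left(\frac{4}{5} + \frac{1}{5} \cdot 2\right)\right)^{2} = \left(-220 + \left(\frac{4}{5} + \frac{2}{5}\right)\right)^{2} = \left(-220 + \frac{6}{5}\right)^{2} = \left(- \frac{1094}{5}\right)^{2} = \frac{1196836}{25}$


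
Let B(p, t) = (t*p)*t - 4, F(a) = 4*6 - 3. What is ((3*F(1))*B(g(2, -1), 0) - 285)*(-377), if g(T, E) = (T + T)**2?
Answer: 202449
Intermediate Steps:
F(a) = 21 (F(a) = 24 - 3 = 21)
g(T, E) = 4*T**2 (g(T, E) = (2*T)**2 = 4*T**2)
B(p, t) = -4 + p*t**2 (B(p, t) = (p*t)*t - 4 = p*t**2 - 4 = -4 + p*t**2)
((3*F(1))*B(g(2, -1), 0) - 285)*(-377) = ((3*21)*(-4 + (4*2**2)*0**2) - 285)*(-377) = (63*(-4 + (4*4)*0) - 285)*(-377) = (63*(-4 + 16*0) - 285)*(-377) = (63*(-4 + 0) - 285)*(-377) = (63*(-4) - 285)*(-377) = (-252 - 285)*(-377) = -537*(-377) = 202449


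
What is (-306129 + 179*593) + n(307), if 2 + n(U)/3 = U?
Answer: -199067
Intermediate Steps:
n(U) = -6 + 3*U
(-306129 + 179*593) + n(307) = (-306129 + 179*593) + (-6 + 3*307) = (-306129 + 106147) + (-6 + 921) = -199982 + 915 = -199067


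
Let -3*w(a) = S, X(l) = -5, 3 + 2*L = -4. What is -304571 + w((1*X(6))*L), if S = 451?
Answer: -914164/3 ≈ -3.0472e+5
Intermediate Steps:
L = -7/2 (L = -3/2 + (½)*(-4) = -3/2 - 2 = -7/2 ≈ -3.5000)
w(a) = -451/3 (w(a) = -⅓*451 = -451/3)
-304571 + w((1*X(6))*L) = -304571 - 451/3 = -914164/3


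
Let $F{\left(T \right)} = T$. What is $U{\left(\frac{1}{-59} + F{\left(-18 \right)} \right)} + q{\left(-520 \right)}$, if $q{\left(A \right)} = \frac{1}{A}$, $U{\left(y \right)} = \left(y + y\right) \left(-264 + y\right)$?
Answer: $\frac{18394743799}{1810120} \approx 10162.0$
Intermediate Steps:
$U{\left(y \right)} = 2 y \left(-264 + y\right)$
$U{\left(\frac{1}{-59} + F{\left(-18 \right)} \right)} + q{\left(-520 \right)} = 2 \left(\frac{1}{-59} - 18\right) \left(-264 - \left(18 - \frac{1}{-59}\right)\right) + \frac{1}{-520} = 2 \left(- \frac{1}{59} - 18\right) \left(-264 - \frac{1063}{59}\right) - \frac{1}{520} = 2 \left(- \frac{1063}{59}\right) \left(-264 - \frac{1063}{59}\right) - \frac{1}{520} = 2 \left(- \frac{1063}{59}\right) \left(- \frac{16639}{59}\right) - \frac{1}{520} = \frac{35374514}{3481} - \frac{1}{520} = \frac{18394743799}{1810120}$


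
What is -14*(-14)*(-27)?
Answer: -5292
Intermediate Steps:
-14*(-14)*(-27) = 196*(-27) = -5292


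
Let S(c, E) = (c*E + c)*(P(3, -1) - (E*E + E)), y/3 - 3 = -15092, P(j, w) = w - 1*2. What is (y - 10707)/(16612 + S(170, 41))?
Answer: 27987/6149944 ≈ 0.0045508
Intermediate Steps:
P(j, w) = -2 + w (P(j, w) = w - 2 = -2 + w)
y = -45267 (y = 9 + 3*(-15092) = 9 - 45276 = -45267)
S(c, E) = (c + E*c)*(-3 - E - E**2) (S(c, E) = (c*E + c)*((-2 - 1) - (E*E + E)) = (E*c + c)*(-3 - (E**2 + E)) = (c + E*c)*(-3 - (E + E**2)) = (c + E*c)*(-3 + (-E - E**2)) = (c + E*c)*(-3 - E - E**2))
(y - 10707)/(16612 + S(170, 41)) = (-45267 - 10707)/(16612 - 1*170*(3 + 41**3 + 2*41**2 + 4*41)) = -55974/(16612 - 1*170*(3 + 68921 + 2*1681 + 164)) = -55974/(16612 - 1*170*(3 + 68921 + 3362 + 164)) = -55974/(16612 - 1*170*72450) = -55974/(16612 - 12316500) = -55974/(-12299888) = -55974*(-1/12299888) = 27987/6149944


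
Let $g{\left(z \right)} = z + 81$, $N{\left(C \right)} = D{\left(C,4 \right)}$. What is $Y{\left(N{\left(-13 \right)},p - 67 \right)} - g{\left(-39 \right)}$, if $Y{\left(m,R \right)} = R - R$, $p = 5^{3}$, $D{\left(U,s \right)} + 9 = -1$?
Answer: $-42$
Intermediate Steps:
$D{\left(U,s \right)} = -10$ ($D{\left(U,s \right)} = -9 - 1 = -10$)
$N{\left(C \right)} = -10$
$g{\left(z \right)} = 81 + z$
$p = 125$
$Y{\left(m,R \right)} = 0$
$Y{\left(N{\left(-13 \right)},p - 67 \right)} - g{\left(-39 \right)} = 0 - \left(81 - 39\right) = 0 - 42 = -42$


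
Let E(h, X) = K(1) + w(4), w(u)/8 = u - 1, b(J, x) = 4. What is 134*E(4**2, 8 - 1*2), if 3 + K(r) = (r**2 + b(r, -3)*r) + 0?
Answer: 3484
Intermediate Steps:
w(u) = -8 + 8*u (w(u) = 8*(u - 1) = 8*(-1 + u) = -8 + 8*u)
K(r) = -3 + r**2 + 4*r (K(r) = -3 + ((r**2 + 4*r) + 0) = -3 + (r**2 + 4*r) = -3 + r**2 + 4*r)
E(h, X) = 26 (E(h, X) = (-3 + 1**2 + 4*1) + (-8 + 8*4) = (-3 + 1 + 4) + (-8 + 32) = 2 + 24 = 26)
134*E(4**2, 8 - 1*2) = 134*26 = 3484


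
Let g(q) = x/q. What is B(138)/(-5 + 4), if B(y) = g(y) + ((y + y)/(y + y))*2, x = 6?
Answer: -47/23 ≈ -2.0435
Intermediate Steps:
g(q) = 6/q
B(y) = 2 + 6/y (B(y) = 6/y + ((y + y)/(y + y))*2 = 6/y + ((2*y)/((2*y)))*2 = 6/y + ((2*y)*(1/(2*y)))*2 = 6/y + 1*2 = 6/y + 2 = 2 + 6/y)
B(138)/(-5 + 4) = (2 + 6/138)/(-5 + 4) = (2 + 6*(1/138))/(-1) = -(2 + 1/23) = -1*47/23 = -47/23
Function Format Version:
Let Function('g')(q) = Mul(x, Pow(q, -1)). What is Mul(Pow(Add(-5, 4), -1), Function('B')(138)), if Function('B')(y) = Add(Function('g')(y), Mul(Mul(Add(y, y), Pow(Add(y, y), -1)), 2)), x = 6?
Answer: Rational(-47, 23) ≈ -2.0435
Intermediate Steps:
Function('g')(q) = Mul(6, Pow(q, -1))
Function('B')(y) = Add(2, Mul(6, Pow(y, -1))) (Function('B')(y) = Add(Mul(6, Pow(y, -1)), Mul(Mul(Add(y, y), Pow(Add(y, y), -1)), 2)) = Add(Mul(6, Pow(y, -1)), Mul(Mul(Mul(2, y), Pow(Mul(2, y), -1)), 2)) = Add(Mul(6, Pow(y, -1)), Mul(Mul(Mul(2, y), Mul(Rational(1, 2), Pow(y, -1))), 2)) = Add(Mul(6, Pow(y, -1)), Mul(1, 2)) = Add(Mul(6, Pow(y, -1)), 2) = Add(2, Mul(6, Pow(y, -1))))
Mul(Pow(Add(-5, 4), -1), Function('B')(138)) = Mul(Pow(Add(-5, 4), -1), Add(2, Mul(6, Pow(138, -1)))) = Mul(Pow(-1, -1), Add(2, Mul(6, Rational(1, 138)))) = Mul(-1, Add(2, Rational(1, 23))) = Mul(-1, Rational(47, 23)) = Rational(-47, 23)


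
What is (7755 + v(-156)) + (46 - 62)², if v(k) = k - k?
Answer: 8011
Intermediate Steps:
v(k) = 0
(7755 + v(-156)) + (46 - 62)² = (7755 + 0) + (46 - 62)² = 7755 + (-16)² = 7755 + 256 = 8011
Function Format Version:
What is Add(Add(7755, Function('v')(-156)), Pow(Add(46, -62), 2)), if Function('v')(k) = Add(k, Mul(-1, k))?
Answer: 8011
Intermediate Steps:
Function('v')(k) = 0
Add(Add(7755, Function('v')(-156)), Pow(Add(46, -62), 2)) = Add(Add(7755, 0), Pow(Add(46, -62), 2)) = Add(7755, Pow(-16, 2)) = Add(7755, 256) = 8011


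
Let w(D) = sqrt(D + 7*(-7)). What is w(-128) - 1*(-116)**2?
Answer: -13456 + I*sqrt(177) ≈ -13456.0 + 13.304*I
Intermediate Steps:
w(D) = sqrt(-49 + D) (w(D) = sqrt(D - 49) = sqrt(-49 + D))
w(-128) - 1*(-116)**2 = sqrt(-49 - 128) - 1*(-116)**2 = sqrt(-177) - 1*13456 = I*sqrt(177) - 13456 = -13456 + I*sqrt(177)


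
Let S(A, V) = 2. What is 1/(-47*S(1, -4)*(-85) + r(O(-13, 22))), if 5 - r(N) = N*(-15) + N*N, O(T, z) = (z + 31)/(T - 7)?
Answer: 400/3179291 ≈ 0.00012581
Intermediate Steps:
O(T, z) = (31 + z)/(-7 + T)
r(N) = 5 - N² + 15*N (r(N) = 5 - (N*(-15) + N*N) = 5 - (-15*N + N²) = 5 - (N² - 15*N) = 5 + (-N² + 15*N) = 5 - N² + 15*N)
1/(-47*S(1, -4)*(-85) + r(O(-13, 22))) = 1/(-47*2*(-85) + (5 - ((31 + 22)/(-7 - 13))² + 15*((31 + 22)/(-7 - 13)))) = 1/(-94*(-85) + (5 - (53/(-20))² + 15*(53/(-20)))) = 1/(7990 + (5 - (-1/20*53)² + 15*(-1/20*53))) = 1/(7990 + (5 - (-53/20)² + 15*(-53/20))) = 1/(7990 + (5 - 1*2809/400 - 159/4)) = 1/(7990 + (5 - 2809/400 - 159/4)) = 1/(7990 - 16709/400) = 1/(3179291/400) = 400/3179291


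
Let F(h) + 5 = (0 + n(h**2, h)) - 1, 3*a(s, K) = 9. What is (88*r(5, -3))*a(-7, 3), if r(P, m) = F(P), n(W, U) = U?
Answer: -264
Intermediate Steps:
a(s, K) = 3 (a(s, K) = (1/3)*9 = 3)
F(h) = -6 + h (F(h) = -5 + ((0 + h) - 1) = -5 + (h - 1) = -5 + (-1 + h) = -6 + h)
r(P, m) = -6 + P
(88*r(5, -3))*a(-7, 3) = (88*(-6 + 5))*3 = (88*(-1))*3 = -88*3 = -264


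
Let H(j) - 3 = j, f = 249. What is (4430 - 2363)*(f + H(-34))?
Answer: 450606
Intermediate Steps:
H(j) = 3 + j
(4430 - 2363)*(f + H(-34)) = (4430 - 2363)*(249 + (3 - 34)) = 2067*(249 - 31) = 2067*218 = 450606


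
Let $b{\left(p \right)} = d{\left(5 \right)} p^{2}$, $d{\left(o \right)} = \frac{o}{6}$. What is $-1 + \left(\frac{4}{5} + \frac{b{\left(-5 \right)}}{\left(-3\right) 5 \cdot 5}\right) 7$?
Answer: $\frac{239}{90} \approx 2.6556$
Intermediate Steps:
$d{\left(o \right)} = \frac{o}{6}$ ($d{\left(o \right)} = o \frac{1}{6} = \frac{o}{6}$)
$b{\left(p \right)} = \frac{5 p^{2}}{6}$ ($b{\left(p \right)} = \frac{1}{6} \cdot 5 p^{2} = \frac{5 p^{2}}{6}$)
$-1 + \left(\frac{4}{5} + \frac{b{\left(-5 \right)}}{\left(-3\right) 5 \cdot 5}\right) 7 = -1 + \left(\frac{4}{5} + \frac{\frac{5}{6} \left(-5\right)^{2}}{\left(-3\right) 5 \cdot 5}\right) 7 = -1 + \left(4 \cdot \frac{1}{5} + \frac{\frac{5}{6} \cdot 25}{\left(-15\right) 5}\right) 7 = -1 + \left(\frac{4}{5} + \frac{125}{6 \left(-75\right)}\right) 7 = -1 + \left(\frac{4}{5} + \frac{125}{6} \left(- \frac{1}{75}\right)\right) 7 = -1 + \left(\frac{4}{5} - \frac{5}{18}\right) 7 = -1 + \frac{47}{90} \cdot 7 = -1 + \frac{329}{90} = \frac{239}{90}$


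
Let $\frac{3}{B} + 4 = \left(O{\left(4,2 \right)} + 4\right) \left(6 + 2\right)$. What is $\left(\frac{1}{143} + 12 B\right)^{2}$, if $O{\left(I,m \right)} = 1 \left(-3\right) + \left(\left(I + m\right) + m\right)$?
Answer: $\frac{1700416}{5909761} \approx 0.28773$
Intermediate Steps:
$O{\left(I,m \right)} = -3 + I + 2 m$ ($O{\left(I,m \right)} = -3 + \left(I + 2 m\right) = -3 + I + 2 m$)
$B = \frac{3}{68}$ ($B = \frac{3}{-4 + \left(\left(-3 + 4 + 2 \cdot 2\right) + 4\right) \left(6 + 2\right)} = \frac{3}{-4 + \left(\left(-3 + 4 + 4\right) + 4\right) 8} = \frac{3}{-4 + \left(5 + 4\right) 8} = \frac{3}{-4 + 9 \cdot 8} = \frac{3}{-4 + 72} = \frac{3}{68} \approx 0.044118$)
$\left(\frac{1}{143} + 12 B\right)^{2} = \left(\frac{1}{143} + 12 \cdot \frac{3}{68}\right)^{2} = \left(\frac{1}{143} + \frac{9}{17}\right)^{2} = \left(\frac{1304}{2431}\right)^{2} = \frac{1700416}{5909761}$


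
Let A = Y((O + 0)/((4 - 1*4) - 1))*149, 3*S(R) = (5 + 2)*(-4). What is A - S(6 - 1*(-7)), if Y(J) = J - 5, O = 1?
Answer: -2654/3 ≈ -884.67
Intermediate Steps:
Y(J) = -5 + J
S(R) = -28/3 (S(R) = ((5 + 2)*(-4))/3 = (7*(-4))/3 = (⅓)*(-28) = -28/3)
A = -894 (A = (-5 + (1 + 0)/((4 - 1*4) - 1))*149 = (-5 + 1/((4 - 4) - 1))*149 = (-5 + 1/(0 - 1))*149 = (-5 + 1/(-1))*149 = (-5 + 1*(-1))*149 = (-5 - 1)*149 = -6*149 = -894)
A - S(6 - 1*(-7)) = -894 - 1*(-28/3) = -894 + 28/3 = -2654/3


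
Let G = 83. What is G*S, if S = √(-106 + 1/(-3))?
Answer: 83*I*√957/3 ≈ 855.88*I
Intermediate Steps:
S = I*√957/3 (S = √(-106 - ⅓) = √(-319/3) = I*√957/3 ≈ 10.312*I)
G*S = 83*(I*√957/3) = 83*I*√957/3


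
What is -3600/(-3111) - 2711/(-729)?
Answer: 3686107/755973 ≈ 4.8760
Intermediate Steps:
-3600/(-3111) - 2711/(-729) = -3600*(-1/3111) - 2711*(-1/729) = 1200/1037 + 2711/729 = 3686107/755973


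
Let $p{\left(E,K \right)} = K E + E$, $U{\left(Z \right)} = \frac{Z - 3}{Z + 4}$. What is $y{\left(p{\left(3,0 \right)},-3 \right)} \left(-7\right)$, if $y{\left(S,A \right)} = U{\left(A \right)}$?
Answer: $42$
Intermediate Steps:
$U{\left(Z \right)} = \frac{-3 + Z}{4 + Z}$
$p{\left(E,K \right)} = E + E K$ ($p{\left(E,K \right)} = E K + E = E + E K$)
$y{\left(S,A \right)} = \frac{-3 + A}{4 + A}$
$y{\left(p{\left(3,0 \right)},-3 \right)} \left(-7\right) = \frac{-3 - 3}{4 - 3} \left(-7\right) = 1^{-1} \left(-6\right) \left(-7\right) = 1 \left(-6\right) \left(-7\right) = \left(-6\right) \left(-7\right) = 42$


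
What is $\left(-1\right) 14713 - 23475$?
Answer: $-38188$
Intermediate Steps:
$\left(-1\right) 14713 - 23475 = -14713 - 23475 = -38188$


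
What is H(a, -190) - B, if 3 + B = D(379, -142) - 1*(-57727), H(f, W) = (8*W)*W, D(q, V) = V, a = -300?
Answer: 231218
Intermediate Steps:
H(f, W) = 8*W²
B = 57582 (B = -3 + (-142 - 1*(-57727)) = -3 + (-142 + 57727) = -3 + 57585 = 57582)
H(a, -190) - B = 8*(-190)² - 1*57582 = 8*36100 - 57582 = 288800 - 57582 = 231218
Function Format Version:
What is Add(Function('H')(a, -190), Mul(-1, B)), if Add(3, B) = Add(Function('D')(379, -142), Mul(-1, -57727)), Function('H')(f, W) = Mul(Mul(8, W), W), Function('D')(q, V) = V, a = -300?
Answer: 231218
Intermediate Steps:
Function('H')(f, W) = Mul(8, Pow(W, 2))
B = 57582 (B = Add(-3, Add(-142, Mul(-1, -57727))) = Add(-3, Add(-142, 57727)) = Add(-3, 57585) = 57582)
Add(Function('H')(a, -190), Mul(-1, B)) = Add(Mul(8, Pow(-190, 2)), Mul(-1, 57582)) = Add(Mul(8, 36100), -57582) = Add(288800, -57582) = 231218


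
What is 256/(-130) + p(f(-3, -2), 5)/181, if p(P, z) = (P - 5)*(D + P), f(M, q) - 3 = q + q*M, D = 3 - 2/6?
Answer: -65734/35295 ≈ -1.8624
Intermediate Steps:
D = 8/3 (D = 3 - 2*⅙ = 3 - ⅓ = 8/3 ≈ 2.6667)
f(M, q) = 3 + q + M*q (f(M, q) = 3 + (q + q*M) = 3 + (q + M*q) = 3 + q + M*q)
p(P, z) = (-5 + P)*(8/3 + P) (p(P, z) = (P - 5)*(8/3 + P) = (-5 + P)*(8/3 + P))
256/(-130) + p(f(-3, -2), 5)/181 = 256/(-130) + (-40/3 + (3 - 2 - 3*(-2))² - 7*(3 - 2 - 3*(-2))/3)/181 = 256*(-1/130) + (-40/3 + (3 - 2 + 6)² - 7*(3 - 2 + 6)/3)*(1/181) = -128/65 + (-40/3 + 7² - 7/3*7)*(1/181) = -128/65 + (-40/3 + 49 - 49/3)*(1/181) = -128/65 + (58/3)*(1/181) = -128/65 + 58/543 = -65734/35295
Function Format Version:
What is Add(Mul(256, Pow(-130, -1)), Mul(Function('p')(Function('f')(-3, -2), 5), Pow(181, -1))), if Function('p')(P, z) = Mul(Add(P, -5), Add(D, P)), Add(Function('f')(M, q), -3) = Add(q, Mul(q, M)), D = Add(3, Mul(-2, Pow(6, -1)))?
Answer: Rational(-65734, 35295) ≈ -1.8624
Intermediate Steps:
D = Rational(8, 3) (D = Add(3, Mul(-2, Rational(1, 6))) = Add(3, Rational(-1, 3)) = Rational(8, 3) ≈ 2.6667)
Function('f')(M, q) = Add(3, q, Mul(M, q)) (Function('f')(M, q) = Add(3, Add(q, Mul(q, M))) = Add(3, Add(q, Mul(M, q))) = Add(3, q, Mul(M, q)))
Function('p')(P, z) = Mul(Add(-5, P), Add(Rational(8, 3), P)) (Function('p')(P, z) = Mul(Add(P, -5), Add(Rational(8, 3), P)) = Mul(Add(-5, P), Add(Rational(8, 3), P)))
Add(Mul(256, Pow(-130, -1)), Mul(Function('p')(Function('f')(-3, -2), 5), Pow(181, -1))) = Add(Mul(256, Pow(-130, -1)), Mul(Add(Rational(-40, 3), Pow(Add(3, -2, Mul(-3, -2)), 2), Mul(Rational(-7, 3), Add(3, -2, Mul(-3, -2)))), Pow(181, -1))) = Add(Mul(256, Rational(-1, 130)), Mul(Add(Rational(-40, 3), Pow(Add(3, -2, 6), 2), Mul(Rational(-7, 3), Add(3, -2, 6))), Rational(1, 181))) = Add(Rational(-128, 65), Mul(Add(Rational(-40, 3), Pow(7, 2), Mul(Rational(-7, 3), 7)), Rational(1, 181))) = Add(Rational(-128, 65), Mul(Add(Rational(-40, 3), 49, Rational(-49, 3)), Rational(1, 181))) = Add(Rational(-128, 65), Mul(Rational(58, 3), Rational(1, 181))) = Add(Rational(-128, 65), Rational(58, 543)) = Rational(-65734, 35295)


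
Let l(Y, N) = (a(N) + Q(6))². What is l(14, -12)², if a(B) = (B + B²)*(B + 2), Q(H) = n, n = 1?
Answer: 3026768337121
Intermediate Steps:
Q(H) = 1
a(B) = (2 + B)*(B + B²) (a(B) = (B + B²)*(2 + B) = (2 + B)*(B + B²))
l(Y, N) = (1 + N*(2 + N² + 3*N))² (l(Y, N) = (N*(2 + N² + 3*N) + 1)² = (1 + N*(2 + N² + 3*N))²)
l(14, -12)² = ((1 - 12*(2 + (-12)² + 3*(-12)))²)² = ((1 - 12*(2 + 144 - 36))²)² = ((1 - 12*110)²)² = ((1 - 1320)²)² = ((-1319)²)² = 1739761² = 3026768337121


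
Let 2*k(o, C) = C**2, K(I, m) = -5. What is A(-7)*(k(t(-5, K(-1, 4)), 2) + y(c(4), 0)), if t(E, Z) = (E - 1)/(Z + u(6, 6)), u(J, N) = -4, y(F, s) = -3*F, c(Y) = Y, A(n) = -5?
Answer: 50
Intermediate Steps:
t(E, Z) = (-1 + E)/(-4 + Z) (t(E, Z) = (E - 1)/(Z - 4) = (-1 + E)/(-4 + Z))
k(o, C) = C**2/2
A(-7)*(k(t(-5, K(-1, 4)), 2) + y(c(4), 0)) = -5*((1/2)*2**2 - 3*4) = -5*((1/2)*4 - 12) = -5*(2 - 12) = -5*(-10) = 50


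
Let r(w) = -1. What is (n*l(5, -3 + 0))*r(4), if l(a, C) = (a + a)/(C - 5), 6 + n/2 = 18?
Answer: 30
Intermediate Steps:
n = 24 (n = -12 + 2*18 = -12 + 36 = 24)
l(a, C) = 2*a/(-5 + C) (l(a, C) = (2*a)/(-5 + C) = 2*a/(-5 + C))
(n*l(5, -3 + 0))*r(4) = (24*(2*5/(-5 + (-3 + 0))))*(-1) = (24*(2*5/(-5 - 3)))*(-1) = (24*(2*5/(-8)))*(-1) = (24*(2*5*(-⅛)))*(-1) = (24*(-5/4))*(-1) = -30*(-1) = 30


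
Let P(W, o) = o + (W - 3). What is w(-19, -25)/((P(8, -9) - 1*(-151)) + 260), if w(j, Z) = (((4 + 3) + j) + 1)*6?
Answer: -6/37 ≈ -0.16216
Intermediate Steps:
P(W, o) = -3 + W + o (P(W, o) = o + (-3 + W) = -3 + W + o)
w(j, Z) = 48 + 6*j (w(j, Z) = ((7 + j) + 1)*6 = (8 + j)*6 = 48 + 6*j)
w(-19, -25)/((P(8, -9) - 1*(-151)) + 260) = (48 + 6*(-19))/(((-3 + 8 - 9) - 1*(-151)) + 260) = (48 - 114)/((-4 + 151) + 260) = -66/(147 + 260) = -66/407 = -66*1/407 = -6/37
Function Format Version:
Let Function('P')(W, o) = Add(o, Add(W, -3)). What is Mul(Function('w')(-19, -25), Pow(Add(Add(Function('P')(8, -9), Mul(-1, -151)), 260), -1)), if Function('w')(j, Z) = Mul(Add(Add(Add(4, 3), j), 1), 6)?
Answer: Rational(-6, 37) ≈ -0.16216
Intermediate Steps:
Function('P')(W, o) = Add(-3, W, o) (Function('P')(W, o) = Add(o, Add(-3, W)) = Add(-3, W, o))
Function('w')(j, Z) = Add(48, Mul(6, j)) (Function('w')(j, Z) = Mul(Add(Add(7, j), 1), 6) = Mul(Add(8, j), 6) = Add(48, Mul(6, j)))
Mul(Function('w')(-19, -25), Pow(Add(Add(Function('P')(8, -9), Mul(-1, -151)), 260), -1)) = Mul(Add(48, Mul(6, -19)), Pow(Add(Add(Add(-3, 8, -9), Mul(-1, -151)), 260), -1)) = Mul(Add(48, -114), Pow(Add(Add(-4, 151), 260), -1)) = Mul(-66, Pow(Add(147, 260), -1)) = Mul(-66, Pow(407, -1)) = Mul(-66, Rational(1, 407)) = Rational(-6, 37)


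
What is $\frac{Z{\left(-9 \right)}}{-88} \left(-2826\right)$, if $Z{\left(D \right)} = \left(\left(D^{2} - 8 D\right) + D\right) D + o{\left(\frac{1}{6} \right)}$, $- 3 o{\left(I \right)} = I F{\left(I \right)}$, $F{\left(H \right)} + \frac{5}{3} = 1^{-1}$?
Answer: $- \frac{499417}{12} \approx -41618.0$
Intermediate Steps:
$F{\left(H \right)} = - \frac{2}{3}$ ($F{\left(H \right)} = - \frac{5}{3} + 1^{-1} = - \frac{5}{3} + 1 = - \frac{2}{3}$)
$o{\left(I \right)} = \frac{2 I}{9}$ ($o{\left(I \right)} = - \frac{I \left(- \frac{2}{3}\right)}{3} = - \frac{\left(- \frac{2}{3}\right) I}{3} = \frac{2 I}{9}$)
$Z{\left(D \right)} = \frac{1}{27} + D \left(D^{2} - 7 D\right)$ ($Z{\left(D \right)} = \left(\left(D^{2} - 8 D\right) + D\right) D + \frac{2}{9 \cdot 6} = \left(D^{2} - 7 D\right) D + \frac{2}{9} \cdot \frac{1}{6} = D \left(D^{2} - 7 D\right) + \frac{1}{27} = \frac{1}{27} + D \left(D^{2} - 7 D\right)$)
$\frac{Z{\left(-9 \right)}}{-88} \left(-2826\right) = \frac{\frac{1}{27} + \left(-9\right)^{3} - 7 \left(-9\right)^{2}}{-88} \left(-2826\right) = \left(\frac{1}{27} - 729 - 567\right) \left(- \frac{1}{88}\right) \left(-2826\right) = \left(- \frac{34991}{27}\right) \left(- \frac{1}{88}\right) \left(-2826\right) = \frac{3181}{216} \left(-2826\right) = - \frac{499417}{12}$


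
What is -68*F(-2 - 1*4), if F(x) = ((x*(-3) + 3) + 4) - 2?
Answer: -1564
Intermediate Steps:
F(x) = 5 - 3*x (F(x) = ((-3*x + 3) + 4) - 2 = ((3 - 3*x) + 4) - 2 = (7 - 3*x) - 2 = 5 - 3*x)
-68*F(-2 - 1*4) = -68*(5 - 3*(-2 - 1*4)) = -68*(5 - 3*(-2 - 4)) = -68*(5 - 3*(-6)) = -68*(5 + 18) = -68*23 = -1564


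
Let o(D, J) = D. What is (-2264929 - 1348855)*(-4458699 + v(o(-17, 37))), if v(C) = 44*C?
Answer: 16115478217448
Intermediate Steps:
(-2264929 - 1348855)*(-4458699 + v(o(-17, 37))) = (-2264929 - 1348855)*(-4458699 + 44*(-17)) = -3613784*(-4458699 - 748) = -3613784*(-4459447) = 16115478217448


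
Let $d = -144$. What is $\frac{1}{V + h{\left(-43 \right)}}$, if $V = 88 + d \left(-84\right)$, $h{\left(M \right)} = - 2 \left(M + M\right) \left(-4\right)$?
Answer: $\frac{1}{11496} \approx 8.6987 \cdot 10^{-5}$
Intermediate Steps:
$h{\left(M \right)} = 16 M$ ($h{\left(M \right)} = - 2 \cdot 2 M \left(-4\right) = - 4 M \left(-4\right) = 16 M$)
$V = 12184$ ($V = 88 - -12096 = 88 + 12096 = 12184$)
$\frac{1}{V + h{\left(-43 \right)}} = \frac{1}{12184 + 16 \left(-43\right)} = \frac{1}{12184 - 688} = \frac{1}{11496}$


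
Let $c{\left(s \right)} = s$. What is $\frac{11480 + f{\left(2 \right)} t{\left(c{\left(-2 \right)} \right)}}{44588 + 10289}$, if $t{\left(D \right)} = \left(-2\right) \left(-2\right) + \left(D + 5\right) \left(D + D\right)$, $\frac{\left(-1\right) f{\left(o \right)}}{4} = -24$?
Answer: $\frac{10712}{54877} \approx 0.1952$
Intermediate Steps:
$f{\left(o \right)} = 96$ ($f{\left(o \right)} = \left(-4\right) \left(-24\right) = 96$)
$t{\left(D \right)} = 4 + 2 D \left(5 + D\right)$ ($t{\left(D \right)} = 4 + \left(5 + D\right) 2 D = 4 + 2 D \left(5 + D\right)$)
$\frac{11480 + f{\left(2 \right)} t{\left(c{\left(-2 \right)} \right)}}{44588 + 10289} = \frac{11480 + 96 \left(4 + 2 \left(-2\right)^{2} + 10 \left(-2\right)\right)}{44588 + 10289} = \frac{11480 + 96 \left(4 + 2 \cdot 4 - 20\right)}{54877} = \left(11480 + 96 \left(4 + 8 - 20\right)\right) \frac{1}{54877} = \left(11480 + 96 \left(-8\right)\right) \frac{1}{54877} = \left(11480 - 768\right) \frac{1}{54877} = 10712 \cdot \frac{1}{54877} = \frac{10712}{54877}$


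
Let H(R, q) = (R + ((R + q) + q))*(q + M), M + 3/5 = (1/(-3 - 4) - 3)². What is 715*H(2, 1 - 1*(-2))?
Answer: 4301440/49 ≈ 87785.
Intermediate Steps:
M = 2273/245 (M = -⅗ + (1/(-3 - 4) - 3)² = -⅗ + (1/(-7) - 3)² = -⅗ + (-⅐ - 3)² = -⅗ + (-22/7)² = -⅗ + 484/49 = 2273/245 ≈ 9.2776)
H(R, q) = (2273/245 + q)*(2*R + 2*q) (H(R, q) = (R + ((R + q) + q))*(q + 2273/245) = (R + (R + 2*q))*(2273/245 + q) = (2*R + 2*q)*(2273/245 + q) = (2273/245 + q)*(2*R + 2*q))
715*H(2, 1 - 1*(-2)) = 715*(2*(1 - 1*(-2))² + (4546/245)*2 + 4546*(1 - 1*(-2))/245 + 2*2*(1 - 1*(-2))) = 715*(2*(1 + 2)² + 9092/245 + 4546*(1 + 2)/245 + 2*2*(1 + 2)) = 715*(2*3² + 9092/245 + (4546/245)*3 + 2*2*3) = 715*(2*9 + 9092/245 + 13638/245 + 12) = 715*(18 + 9092/245 + 13638/245 + 12) = 715*(6016/49) = 4301440/49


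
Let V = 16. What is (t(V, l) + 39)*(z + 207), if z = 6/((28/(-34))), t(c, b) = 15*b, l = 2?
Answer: 96462/7 ≈ 13780.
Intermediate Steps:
z = -51/7 (z = 6/((28*(-1/34))) = 6/(-14/17) = 6*(-17/14) = -51/7 ≈ -7.2857)
(t(V, l) + 39)*(z + 207) = (15*2 + 39)*(-51/7 + 207) = (30 + 39)*(1398/7) = 69*(1398/7) = 96462/7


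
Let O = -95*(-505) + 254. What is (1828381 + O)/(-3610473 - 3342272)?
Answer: -375322/1390549 ≈ -0.26991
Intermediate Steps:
O = 48229 (O = 47975 + 254 = 48229)
(1828381 + O)/(-3610473 - 3342272) = (1828381 + 48229)/(-3610473 - 3342272) = 1876610/(-6952745) = 1876610*(-1/6952745) = -375322/1390549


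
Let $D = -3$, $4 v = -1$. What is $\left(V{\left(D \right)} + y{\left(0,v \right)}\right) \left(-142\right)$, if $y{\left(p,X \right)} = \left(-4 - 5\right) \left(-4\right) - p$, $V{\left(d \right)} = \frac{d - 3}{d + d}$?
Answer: $-5254$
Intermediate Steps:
$v = - \frac{1}{4}$ ($v = \frac{1}{4} \left(-1\right) = - \frac{1}{4} \approx -0.25$)
$V{\left(d \right)} = \frac{-3 + d}{2 d}$
$y{\left(p,X \right)} = 36 - p$ ($y{\left(p,X \right)} = \left(-9\right) \left(-4\right) - p = 36 - p$)
$\left(V{\left(D \right)} + y{\left(0,v \right)}\right) \left(-142\right) = \left(\frac{-3 - 3}{2 \left(-3\right)} + \left(36 - 0\right)\right) \left(-142\right) = \left(\frac{1}{2} \left(- \frac{1}{3}\right) \left(-6\right) + \left(36 + 0\right)\right) \left(-142\right) = \left(1 + 36\right) \left(-142\right) = 37 \left(-142\right) = -5254$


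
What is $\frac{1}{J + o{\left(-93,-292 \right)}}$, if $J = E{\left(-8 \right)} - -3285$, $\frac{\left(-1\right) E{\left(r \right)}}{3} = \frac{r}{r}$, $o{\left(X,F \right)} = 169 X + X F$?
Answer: $\frac{1}{14721} \approx 6.793 \cdot 10^{-5}$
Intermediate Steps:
$o{\left(X,F \right)} = 169 X + F X$
$E{\left(r \right)} = -3$ ($E{\left(r \right)} = - 3 \frac{r}{r} = \left(-3\right) 1 = -3$)
$J = 3282$ ($J = -3 - -3285 = -3 + 3285 = 3282$)
$\frac{1}{J + o{\left(-93,-292 \right)}} = \frac{1}{3282 - 93 \left(169 - 292\right)} = \frac{1}{3282 - -11439} = \frac{1}{3282 + 11439} = \frac{1}{14721}$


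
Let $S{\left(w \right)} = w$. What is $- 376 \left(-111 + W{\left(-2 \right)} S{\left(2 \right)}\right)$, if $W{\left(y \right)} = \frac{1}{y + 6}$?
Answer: $41548$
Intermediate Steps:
$W{\left(y \right)} = \frac{1}{6 + y}$
$- 376 \left(-111 + W{\left(-2 \right)} S{\left(2 \right)}\right) = - 376 \left(-111 + \frac{1}{6 - 2} \cdot 2\right) = - 376 \left(-111 + \frac{1}{4} \cdot 2\right) = - 376 \left(-111 + \frac{1}{2}\right) = \left(-376\right) \left(- \frac{221}{2}\right) = 41548$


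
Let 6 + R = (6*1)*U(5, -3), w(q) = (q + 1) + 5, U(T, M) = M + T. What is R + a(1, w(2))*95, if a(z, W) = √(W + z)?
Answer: 291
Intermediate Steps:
w(q) = 6 + q (w(q) = (1 + q) + 5 = 6 + q)
R = 6 (R = -6 + (6*1)*(-3 + 5) = -6 + 6*2 = -6 + 12 = 6)
R + a(1, w(2))*95 = 6 + √((6 + 2) + 1)*95 = 6 + √(8 + 1)*95 = 6 + √9*95 = 6 + 3*95 = 6 + 285 = 291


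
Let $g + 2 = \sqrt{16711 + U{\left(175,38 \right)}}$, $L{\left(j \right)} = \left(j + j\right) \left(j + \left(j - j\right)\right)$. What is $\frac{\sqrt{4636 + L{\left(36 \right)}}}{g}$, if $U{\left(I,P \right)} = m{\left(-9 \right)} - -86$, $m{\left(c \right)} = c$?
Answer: $\frac{\sqrt{1807}}{4196} + \frac{\sqrt{7583979}}{4196} \approx 0.66645$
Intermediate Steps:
$U{\left(I,P \right)} = 77$ ($U{\left(I,P \right)} = -9 - -86 = -9 + 86 = 77$)
$L{\left(j \right)} = 2 j^{2}$ ($L{\left(j \right)} = 2 j \left(j + 0\right) = 2 j j = 2 j^{2}$)
$g = -2 + 2 \sqrt{4197}$ ($g = -2 + \sqrt{16711 + 77} = -2 + \sqrt{16788} = -2 + 2 \sqrt{4197} \approx 127.57$)
$\frac{\sqrt{4636 + L{\left(36 \right)}}}{g} = \frac{\sqrt{4636 + 2 \cdot 36^{2}}}{-2 + 2 \sqrt{4197}} = \frac{\sqrt{4636 + 2 \cdot 1296}}{-2 + 2 \sqrt{4197}} = \frac{\sqrt{4636 + 2592}}{-2 + 2 \sqrt{4197}} = \frac{\sqrt{7228}}{-2 + 2 \sqrt{4197}} = \frac{2 \sqrt{1807}}{-2 + 2 \sqrt{4197}}$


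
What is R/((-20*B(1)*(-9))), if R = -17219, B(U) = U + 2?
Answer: -17219/540 ≈ -31.887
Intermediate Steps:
B(U) = 2 + U
R/((-20*B(1)*(-9))) = -17219*1/(180*(2 + 1)) = -17219/(-20*3*(-9)) = -17219/((-60*(-9))) = -17219/540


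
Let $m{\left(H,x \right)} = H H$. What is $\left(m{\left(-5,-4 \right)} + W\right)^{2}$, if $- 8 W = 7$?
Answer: $\frac{37249}{64} \approx 582.02$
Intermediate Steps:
$W = - \frac{7}{8}$ ($W = \left(- \frac{1}{8}\right) 7 = - \frac{7}{8} \approx -0.875$)
$m{\left(H,x \right)} = H^{2}$
$\left(m{\left(-5,-4 \right)} + W\right)^{2} = \left(\left(-5\right)^{2} - \frac{7}{8}\right)^{2} = \left(25 - \frac{7}{8}\right)^{2} = \left(\frac{193}{8}\right)^{2} = \frac{37249}{64}$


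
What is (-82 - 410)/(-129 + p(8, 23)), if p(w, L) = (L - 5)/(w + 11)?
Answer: 3116/811 ≈ 3.8422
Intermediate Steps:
p(w, L) = (-5 + L)/(11 + w)
(-82 - 410)/(-129 + p(8, 23)) = (-82 - 410)/(-129 + (-5 + 23)/(11 + 8)) = -492/(-129 + 18/19) = -492/(-2433/19) = -492*(-19/2433) = 3116/811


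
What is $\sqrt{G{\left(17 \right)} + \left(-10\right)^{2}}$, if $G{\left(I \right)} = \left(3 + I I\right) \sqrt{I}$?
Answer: $2 \sqrt{25 + 73 \sqrt{17}} \approx 36.11$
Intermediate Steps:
$G{\left(I \right)} = \sqrt{I} \left(3 + I^{2}\right)$ ($G{\left(I \right)} = \left(3 + I^{2}\right) \sqrt{I} = \sqrt{I} \left(3 + I^{2}\right)$)
$\sqrt{G{\left(17 \right)} + \left(-10\right)^{2}} = \sqrt{\sqrt{17} \left(3 + 17^{2}\right) + \left(-10\right)^{2}} = \sqrt{\sqrt{17} \left(3 + 289\right) + 100} = \sqrt{\sqrt{17} \cdot 292 + 100} = \sqrt{292 \sqrt{17} + 100} = \sqrt{100 + 292 \sqrt{17}}$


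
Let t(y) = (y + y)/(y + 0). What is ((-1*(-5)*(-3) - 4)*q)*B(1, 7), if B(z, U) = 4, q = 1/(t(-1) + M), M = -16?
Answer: 38/7 ≈ 5.4286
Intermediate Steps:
t(y) = 2 (t(y) = (2*y)/y = 2)
q = -1/14 (q = 1/(2 - 16) = 1/(-14) = -1/14 ≈ -0.071429)
((-1*(-5)*(-3) - 4)*q)*B(1, 7) = ((-1*(-5)*(-3) - 4)*(-1/14))*4 = ((5*(-3) - 4)*(-1/14))*4 = ((-15 - 4)*(-1/14))*4 = -19*(-1/14)*4 = (19/14)*4 = 38/7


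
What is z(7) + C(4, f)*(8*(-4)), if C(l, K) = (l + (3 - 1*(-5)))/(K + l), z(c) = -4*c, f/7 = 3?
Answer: -1084/25 ≈ -43.360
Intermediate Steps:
f = 21 (f = 7*3 = 21)
C(l, K) = (8 + l)/(K + l) (C(l, K) = (l + (3 + 5))/(K + l) = (l + 8)/(K + l) = (8 + l)/(K + l))
z(7) + C(4, f)*(8*(-4)) = -4*7 + ((8 + 4)/(21 + 4))*(8*(-4)) = -28 + (12/25)*(-32) = -28 - 384/25 = -1084/25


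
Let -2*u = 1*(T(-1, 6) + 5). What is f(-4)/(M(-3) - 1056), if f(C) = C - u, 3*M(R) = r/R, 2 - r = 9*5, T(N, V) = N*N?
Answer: 9/9461 ≈ 0.00095127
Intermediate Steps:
T(N, V) = N²
r = -43 (r = 2 - 9*5 = 2 - 1*45 = 2 - 45 = -43)
u = -3 (u = -((-1)² + 5)/2 = -(1 + 5)/2 = -6/2 = -½*6 = -3)
M(R) = -43/(3*R) (M(R) = (-43/R)/3 = -43/(3*R))
f(C) = 3 + C (f(C) = C - 1*(-3) = C + 3 = 3 + C)
f(-4)/(M(-3) - 1056) = (3 - 4)/(-43/3/(-3) - 1056) = -1/(-43/3*(-⅓) - 1056) = -1/(43/9 - 1056) = -1/(-9461/9) = -9/9461*(-1) = 9/9461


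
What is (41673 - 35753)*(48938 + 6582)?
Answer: 328678400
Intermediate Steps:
(41673 - 35753)*(48938 + 6582) = 5920*55520 = 328678400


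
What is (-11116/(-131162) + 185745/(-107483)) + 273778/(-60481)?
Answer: -2630427056570905/426321050681663 ≈ -6.1701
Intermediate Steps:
(-11116/(-131162) + 185745/(-107483)) + 273778/(-60481) = (-11116*(-1/131162) + 185745*(-1/107483)) + 273778*(-1/60481) = (5558/65581 - 185745/107483) - 273778/60481 = -11583952331/7048842623 - 273778/60481 = -2630427056570905/426321050681663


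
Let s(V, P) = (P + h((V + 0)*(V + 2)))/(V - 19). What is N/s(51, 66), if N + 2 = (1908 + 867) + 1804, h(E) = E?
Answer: 146464/2769 ≈ 52.894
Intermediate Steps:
N = 4577 (N = -2 + ((1908 + 867) + 1804) = -2 + (2775 + 1804) = -2 + 4579 = 4577)
s(V, P) = (P + V*(2 + V))/(-19 + V) (s(V, P) = (P + (V + 0)*(V + 2))/(V - 19) = (P + V*(2 + V))/(-19 + V))
N/s(51, 66) = 4577/(((66 + 51*(2 + 51))/(-19 + 51))) = 4577/(((66 + 51*53)/32)) = 4577/(((66 + 2703)/32)) = 4577/(((1/32)*2769)) = 4577/(2769/32) = 4577*(32/2769) = 146464/2769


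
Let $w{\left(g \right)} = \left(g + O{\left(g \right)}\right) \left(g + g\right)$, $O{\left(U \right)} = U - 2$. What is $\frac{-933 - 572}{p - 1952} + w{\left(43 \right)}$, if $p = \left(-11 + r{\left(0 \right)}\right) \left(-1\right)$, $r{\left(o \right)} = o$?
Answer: $\frac{14023289}{1941} \approx 7224.8$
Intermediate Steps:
$O{\left(U \right)} = -2 + U$ ($O{\left(U \right)} = U - 2 = -2 + U$)
$w{\left(g \right)} = 2 g \left(-2 + 2 g\right)$ ($w{\left(g \right)} = \left(g + \left(-2 + g\right)\right) \left(g + g\right) = \left(-2 + 2 g\right) 2 g = 2 g \left(-2 + 2 g\right)$)
$p = 11$ ($p = \left(-11 + 0\right) \left(-1\right) = \left(-11\right) \left(-1\right) = 11$)
$\frac{-933 - 572}{p - 1952} + w{\left(43 \right)} = \frac{-933 - 572}{11 - 1952} + 4 \cdot 43 \left(-1 + 43\right) = - \frac{1505}{-1941} + 4 \cdot 43 \cdot 42 = \left(-1505\right) \left(- \frac{1}{1941}\right) + 7224 = \frac{1505}{1941} + 7224 = \frac{14023289}{1941}$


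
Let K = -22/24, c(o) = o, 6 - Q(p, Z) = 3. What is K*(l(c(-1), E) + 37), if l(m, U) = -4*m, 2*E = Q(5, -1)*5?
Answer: -451/12 ≈ -37.583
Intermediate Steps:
Q(p, Z) = 3 (Q(p, Z) = 6 - 1*3 = 6 - 3 = 3)
E = 15/2 (E = (3*5)/2 = (½)*15 = 15/2 ≈ 7.5000)
K = -11/12 (K = -22*1/24 = -11/12 ≈ -0.91667)
K*(l(c(-1), E) + 37) = -11*(-4*(-1) + 37)/12 = -11*(4 + 37)/12 = -11/12*41 = -451/12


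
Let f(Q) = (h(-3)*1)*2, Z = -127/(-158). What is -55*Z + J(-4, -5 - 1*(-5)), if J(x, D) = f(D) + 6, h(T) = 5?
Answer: -4457/158 ≈ -28.209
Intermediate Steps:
Z = 127/158 (Z = -127*(-1/158) = 127/158 ≈ 0.80380)
f(Q) = 10 (f(Q) = (5*1)*2 = 5*2 = 10)
J(x, D) = 16 (J(x, D) = 10 + 6 = 16)
-55*Z + J(-4, -5 - 1*(-5)) = -55*127/158 + 16 = -6985/158 + 16 = -4457/158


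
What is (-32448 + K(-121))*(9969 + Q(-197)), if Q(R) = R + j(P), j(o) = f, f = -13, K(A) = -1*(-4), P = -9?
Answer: -316620996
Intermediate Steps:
K(A) = 4
j(o) = -13
Q(R) = -13 + R (Q(R) = R - 13 = -13 + R)
(-32448 + K(-121))*(9969 + Q(-197)) = (-32448 + 4)*(9969 + (-13 - 197)) = -32444*(9969 - 210) = -32444*9759 = -316620996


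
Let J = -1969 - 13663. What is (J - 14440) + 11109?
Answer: -18963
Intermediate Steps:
J = -15632
(J - 14440) + 11109 = (-15632 - 14440) + 11109 = -30072 + 11109 = -18963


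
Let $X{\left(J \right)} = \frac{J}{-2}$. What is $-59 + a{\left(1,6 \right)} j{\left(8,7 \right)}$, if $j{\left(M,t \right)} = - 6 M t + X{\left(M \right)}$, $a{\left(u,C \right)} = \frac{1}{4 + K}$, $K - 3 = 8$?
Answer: $- \frac{245}{3} \approx -81.667$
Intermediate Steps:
$K = 11$ ($K = 3 + 8 = 11$)
$X{\left(J \right)} = - \frac{J}{2}$ ($X{\left(J \right)} = J \left(- \frac{1}{2}\right) = - \frac{J}{2}$)
$a{\left(u,C \right)} = \frac{1}{15}$ ($a{\left(u,C \right)} = \frac{1}{4 + 11} = \frac{1}{15}$)
$j{\left(M,t \right)} = - \frac{M}{2} - 6 M t$ ($j{\left(M,t \right)} = - 6 M t - \frac{M}{2} = - \frac{M}{2} - 6 M t$)
$-59 + a{\left(1,6 \right)} j{\left(8,7 \right)} = -59 + \frac{\frac{1}{2} \cdot 8 \left(-1 - 84\right)}{15} = -59 + \frac{\frac{1}{2} \cdot 8 \left(-85\right)}{15} = -59 + \frac{1}{15} \left(-340\right) = -59 - \frac{68}{3} = - \frac{245}{3}$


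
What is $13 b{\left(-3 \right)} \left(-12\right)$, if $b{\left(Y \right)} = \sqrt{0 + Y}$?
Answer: $- 156 i \sqrt{3} \approx - 270.2 i$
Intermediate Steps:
$b{\left(Y \right)} = \sqrt{Y}$
$13 b{\left(-3 \right)} \left(-12\right) = 13 \sqrt{-3} \left(-12\right) = 13 i \sqrt{3} \left(-12\right) = - 156 i \sqrt{3}$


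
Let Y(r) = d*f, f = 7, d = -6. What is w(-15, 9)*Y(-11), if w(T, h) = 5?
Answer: -210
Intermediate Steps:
Y(r) = -42 (Y(r) = -6*7 = -42)
w(-15, 9)*Y(-11) = 5*(-42) = -210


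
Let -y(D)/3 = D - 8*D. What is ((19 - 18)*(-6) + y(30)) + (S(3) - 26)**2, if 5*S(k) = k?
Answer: 31729/25 ≈ 1269.2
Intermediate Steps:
S(k) = k/5
y(D) = 21*D (y(D) = -3*(D - 8*D) = -(-21)*D = 21*D)
((19 - 18)*(-6) + y(30)) + (S(3) - 26)**2 = ((19 - 18)*(-6) + 21*30) + ((1/5)*3 - 26)**2 = (1*(-6) + 630) + (3/5 - 26)**2 = (-6 + 630) + (-127/5)**2 = 624 + 16129/25 = 31729/25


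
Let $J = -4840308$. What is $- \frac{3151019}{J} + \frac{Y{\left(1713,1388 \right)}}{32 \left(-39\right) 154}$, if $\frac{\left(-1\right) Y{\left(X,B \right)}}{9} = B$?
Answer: $\frac{1261488203}{1761872112} \approx 0.71599$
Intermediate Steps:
$Y{\left(X,B \right)} = - 9 B$
$- \frac{3151019}{J} + \frac{Y{\left(1713,1388 \right)}}{32 \left(-39\right) 154} = - \frac{3151019}{-4840308} + \frac{\left(-9\right) 1388}{32 \left(-39\right) 154} = \left(-3151019\right) \left(- \frac{1}{4840308}\right) - \frac{12492}{\left(-1248\right) 154} = \frac{3151019}{4840308} - \frac{12492}{-192192} = \frac{3151019}{4840308} - - \frac{1041}{16016} = \frac{3151019}{4840308} + \frac{1041}{16016} = \frac{1261488203}{1761872112}$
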